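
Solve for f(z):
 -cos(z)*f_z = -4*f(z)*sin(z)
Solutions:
 f(z) = C1/cos(z)^4


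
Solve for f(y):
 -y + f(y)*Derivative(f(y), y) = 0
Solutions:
 f(y) = -sqrt(C1 + y^2)
 f(y) = sqrt(C1 + y^2)


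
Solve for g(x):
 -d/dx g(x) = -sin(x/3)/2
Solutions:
 g(x) = C1 - 3*cos(x/3)/2


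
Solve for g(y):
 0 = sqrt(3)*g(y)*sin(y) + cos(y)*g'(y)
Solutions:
 g(y) = C1*cos(y)^(sqrt(3))


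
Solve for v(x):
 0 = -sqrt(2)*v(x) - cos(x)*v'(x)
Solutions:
 v(x) = C1*(sin(x) - 1)^(sqrt(2)/2)/(sin(x) + 1)^(sqrt(2)/2)


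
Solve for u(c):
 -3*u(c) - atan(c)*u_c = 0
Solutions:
 u(c) = C1*exp(-3*Integral(1/atan(c), c))


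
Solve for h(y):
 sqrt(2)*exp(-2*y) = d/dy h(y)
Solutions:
 h(y) = C1 - sqrt(2)*exp(-2*y)/2


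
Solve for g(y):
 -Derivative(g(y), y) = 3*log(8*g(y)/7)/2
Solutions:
 2*Integral(1/(log(_y) - log(7) + 3*log(2)), (_y, g(y)))/3 = C1 - y


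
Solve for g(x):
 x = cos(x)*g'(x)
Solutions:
 g(x) = C1 + Integral(x/cos(x), x)


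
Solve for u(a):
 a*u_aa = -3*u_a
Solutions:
 u(a) = C1 + C2/a^2


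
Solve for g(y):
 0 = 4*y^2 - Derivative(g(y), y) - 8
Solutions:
 g(y) = C1 + 4*y^3/3 - 8*y


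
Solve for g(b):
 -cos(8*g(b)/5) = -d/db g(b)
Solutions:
 -b - 5*log(sin(8*g(b)/5) - 1)/16 + 5*log(sin(8*g(b)/5) + 1)/16 = C1


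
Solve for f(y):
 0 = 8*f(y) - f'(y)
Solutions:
 f(y) = C1*exp(8*y)


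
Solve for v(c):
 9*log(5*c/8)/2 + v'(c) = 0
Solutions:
 v(c) = C1 - 9*c*log(c)/2 - 9*c*log(5)/2 + 9*c/2 + 27*c*log(2)/2


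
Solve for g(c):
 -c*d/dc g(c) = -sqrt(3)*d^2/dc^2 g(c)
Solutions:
 g(c) = C1 + C2*erfi(sqrt(2)*3^(3/4)*c/6)


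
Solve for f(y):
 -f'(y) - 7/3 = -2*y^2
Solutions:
 f(y) = C1 + 2*y^3/3 - 7*y/3


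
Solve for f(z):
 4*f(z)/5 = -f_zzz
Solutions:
 f(z) = C3*exp(-10^(2/3)*z/5) + (C1*sin(10^(2/3)*sqrt(3)*z/10) + C2*cos(10^(2/3)*sqrt(3)*z/10))*exp(10^(2/3)*z/10)


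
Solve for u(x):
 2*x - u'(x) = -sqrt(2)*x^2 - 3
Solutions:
 u(x) = C1 + sqrt(2)*x^3/3 + x^2 + 3*x


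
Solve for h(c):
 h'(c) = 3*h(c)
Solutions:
 h(c) = C1*exp(3*c)


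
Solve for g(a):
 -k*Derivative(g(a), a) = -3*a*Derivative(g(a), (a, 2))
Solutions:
 g(a) = C1 + a^(re(k)/3 + 1)*(C2*sin(log(a)*Abs(im(k))/3) + C3*cos(log(a)*im(k)/3))


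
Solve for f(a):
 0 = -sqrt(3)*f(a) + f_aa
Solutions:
 f(a) = C1*exp(-3^(1/4)*a) + C2*exp(3^(1/4)*a)


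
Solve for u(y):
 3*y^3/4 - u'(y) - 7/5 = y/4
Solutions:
 u(y) = C1 + 3*y^4/16 - y^2/8 - 7*y/5


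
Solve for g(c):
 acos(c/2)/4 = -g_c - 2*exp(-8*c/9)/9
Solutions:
 g(c) = C1 - c*acos(c/2)/4 + sqrt(4 - c^2)/4 + exp(-8*c/9)/4


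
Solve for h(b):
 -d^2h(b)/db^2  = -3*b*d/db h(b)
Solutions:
 h(b) = C1 + C2*erfi(sqrt(6)*b/2)


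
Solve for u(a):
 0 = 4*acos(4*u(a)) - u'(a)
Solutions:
 Integral(1/acos(4*_y), (_y, u(a))) = C1 + 4*a


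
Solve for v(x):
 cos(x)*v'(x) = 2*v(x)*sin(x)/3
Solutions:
 v(x) = C1/cos(x)^(2/3)


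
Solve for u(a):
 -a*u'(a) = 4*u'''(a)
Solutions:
 u(a) = C1 + Integral(C2*airyai(-2^(1/3)*a/2) + C3*airybi(-2^(1/3)*a/2), a)


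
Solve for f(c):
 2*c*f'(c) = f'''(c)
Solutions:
 f(c) = C1 + Integral(C2*airyai(2^(1/3)*c) + C3*airybi(2^(1/3)*c), c)


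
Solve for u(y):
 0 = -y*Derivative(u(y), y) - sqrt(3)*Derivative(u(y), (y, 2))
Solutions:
 u(y) = C1 + C2*erf(sqrt(2)*3^(3/4)*y/6)


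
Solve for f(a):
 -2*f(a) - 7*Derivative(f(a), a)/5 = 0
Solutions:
 f(a) = C1*exp(-10*a/7)


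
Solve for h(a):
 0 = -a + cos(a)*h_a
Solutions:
 h(a) = C1 + Integral(a/cos(a), a)


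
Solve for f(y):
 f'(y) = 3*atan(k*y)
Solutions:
 f(y) = C1 + 3*Piecewise((y*atan(k*y) - log(k^2*y^2 + 1)/(2*k), Ne(k, 0)), (0, True))


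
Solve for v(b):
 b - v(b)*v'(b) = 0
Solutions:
 v(b) = -sqrt(C1 + b^2)
 v(b) = sqrt(C1 + b^2)


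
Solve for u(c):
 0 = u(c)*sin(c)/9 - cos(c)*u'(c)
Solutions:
 u(c) = C1/cos(c)^(1/9)


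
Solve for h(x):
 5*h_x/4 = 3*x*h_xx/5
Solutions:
 h(x) = C1 + C2*x^(37/12)


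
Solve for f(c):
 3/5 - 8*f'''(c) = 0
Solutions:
 f(c) = C1 + C2*c + C3*c^2 + c^3/80


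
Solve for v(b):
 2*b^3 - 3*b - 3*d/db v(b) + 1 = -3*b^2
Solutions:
 v(b) = C1 + b^4/6 + b^3/3 - b^2/2 + b/3


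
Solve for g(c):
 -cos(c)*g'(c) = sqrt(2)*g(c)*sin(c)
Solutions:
 g(c) = C1*cos(c)^(sqrt(2))


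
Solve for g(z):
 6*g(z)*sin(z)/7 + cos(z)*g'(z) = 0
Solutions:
 g(z) = C1*cos(z)^(6/7)


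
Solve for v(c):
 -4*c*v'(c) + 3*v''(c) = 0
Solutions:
 v(c) = C1 + C2*erfi(sqrt(6)*c/3)


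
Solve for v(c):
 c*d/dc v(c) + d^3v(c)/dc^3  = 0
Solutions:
 v(c) = C1 + Integral(C2*airyai(-c) + C3*airybi(-c), c)


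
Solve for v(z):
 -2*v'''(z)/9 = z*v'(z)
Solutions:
 v(z) = C1 + Integral(C2*airyai(-6^(2/3)*z/2) + C3*airybi(-6^(2/3)*z/2), z)


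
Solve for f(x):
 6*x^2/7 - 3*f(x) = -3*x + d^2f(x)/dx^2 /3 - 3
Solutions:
 f(x) = C1*sin(3*x) + C2*cos(3*x) + 2*x^2/7 + x + 59/63


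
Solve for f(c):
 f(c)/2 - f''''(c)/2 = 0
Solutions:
 f(c) = C1*exp(-c) + C2*exp(c) + C3*sin(c) + C4*cos(c)


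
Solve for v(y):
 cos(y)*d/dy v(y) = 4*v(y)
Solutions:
 v(y) = C1*(sin(y)^2 + 2*sin(y) + 1)/(sin(y)^2 - 2*sin(y) + 1)


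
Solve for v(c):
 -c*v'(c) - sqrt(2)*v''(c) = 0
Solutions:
 v(c) = C1 + C2*erf(2^(1/4)*c/2)


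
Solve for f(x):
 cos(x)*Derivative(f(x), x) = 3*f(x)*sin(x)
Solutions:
 f(x) = C1/cos(x)^3


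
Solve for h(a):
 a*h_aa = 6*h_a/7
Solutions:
 h(a) = C1 + C2*a^(13/7)


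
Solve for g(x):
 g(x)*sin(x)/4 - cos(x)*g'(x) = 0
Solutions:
 g(x) = C1/cos(x)^(1/4)


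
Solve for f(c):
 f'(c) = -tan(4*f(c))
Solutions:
 f(c) = -asin(C1*exp(-4*c))/4 + pi/4
 f(c) = asin(C1*exp(-4*c))/4


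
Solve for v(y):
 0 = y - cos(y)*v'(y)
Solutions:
 v(y) = C1 + Integral(y/cos(y), y)


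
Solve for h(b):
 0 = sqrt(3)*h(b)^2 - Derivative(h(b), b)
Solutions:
 h(b) = -1/(C1 + sqrt(3)*b)


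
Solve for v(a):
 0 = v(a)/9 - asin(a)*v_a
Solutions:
 v(a) = C1*exp(Integral(1/asin(a), a)/9)


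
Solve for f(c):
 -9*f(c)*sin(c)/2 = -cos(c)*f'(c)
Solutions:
 f(c) = C1/cos(c)^(9/2)


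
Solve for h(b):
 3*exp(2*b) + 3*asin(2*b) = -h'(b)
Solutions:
 h(b) = C1 - 3*b*asin(2*b) - 3*sqrt(1 - 4*b^2)/2 - 3*exp(2*b)/2


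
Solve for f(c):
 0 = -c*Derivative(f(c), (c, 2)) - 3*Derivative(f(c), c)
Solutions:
 f(c) = C1 + C2/c^2


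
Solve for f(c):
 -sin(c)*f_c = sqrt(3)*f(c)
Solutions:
 f(c) = C1*(cos(c) + 1)^(sqrt(3)/2)/(cos(c) - 1)^(sqrt(3)/2)


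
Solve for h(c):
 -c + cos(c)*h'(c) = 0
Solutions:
 h(c) = C1 + Integral(c/cos(c), c)


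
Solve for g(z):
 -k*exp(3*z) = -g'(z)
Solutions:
 g(z) = C1 + k*exp(3*z)/3


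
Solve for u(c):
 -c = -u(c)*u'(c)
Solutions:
 u(c) = -sqrt(C1 + c^2)
 u(c) = sqrt(C1 + c^2)


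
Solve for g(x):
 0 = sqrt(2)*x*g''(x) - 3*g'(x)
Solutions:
 g(x) = C1 + C2*x^(1 + 3*sqrt(2)/2)


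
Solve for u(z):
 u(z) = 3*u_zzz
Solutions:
 u(z) = C3*exp(3^(2/3)*z/3) + (C1*sin(3^(1/6)*z/2) + C2*cos(3^(1/6)*z/2))*exp(-3^(2/3)*z/6)


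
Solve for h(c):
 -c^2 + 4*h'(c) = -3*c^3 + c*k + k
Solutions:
 h(c) = C1 - 3*c^4/16 + c^3/12 + c^2*k/8 + c*k/4


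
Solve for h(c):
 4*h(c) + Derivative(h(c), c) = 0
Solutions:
 h(c) = C1*exp(-4*c)


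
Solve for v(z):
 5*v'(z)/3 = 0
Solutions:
 v(z) = C1


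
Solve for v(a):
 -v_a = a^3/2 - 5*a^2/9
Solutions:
 v(a) = C1 - a^4/8 + 5*a^3/27


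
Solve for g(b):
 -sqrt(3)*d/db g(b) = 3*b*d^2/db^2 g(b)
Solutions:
 g(b) = C1 + C2*b^(1 - sqrt(3)/3)


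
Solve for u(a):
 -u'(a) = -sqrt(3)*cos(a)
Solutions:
 u(a) = C1 + sqrt(3)*sin(a)


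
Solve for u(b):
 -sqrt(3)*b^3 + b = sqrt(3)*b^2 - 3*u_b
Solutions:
 u(b) = C1 + sqrt(3)*b^4/12 + sqrt(3)*b^3/9 - b^2/6


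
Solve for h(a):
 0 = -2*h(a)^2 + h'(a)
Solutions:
 h(a) = -1/(C1 + 2*a)


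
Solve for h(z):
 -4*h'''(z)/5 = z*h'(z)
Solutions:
 h(z) = C1 + Integral(C2*airyai(-10^(1/3)*z/2) + C3*airybi(-10^(1/3)*z/2), z)


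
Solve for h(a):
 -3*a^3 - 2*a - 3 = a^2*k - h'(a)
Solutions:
 h(a) = C1 + 3*a^4/4 + a^3*k/3 + a^2 + 3*a


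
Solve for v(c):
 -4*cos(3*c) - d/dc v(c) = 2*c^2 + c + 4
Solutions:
 v(c) = C1 - 2*c^3/3 - c^2/2 - 4*c - 4*sin(3*c)/3


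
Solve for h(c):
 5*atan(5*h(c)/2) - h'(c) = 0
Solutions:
 Integral(1/atan(5*_y/2), (_y, h(c))) = C1 + 5*c


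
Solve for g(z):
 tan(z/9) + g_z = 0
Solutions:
 g(z) = C1 + 9*log(cos(z/9))


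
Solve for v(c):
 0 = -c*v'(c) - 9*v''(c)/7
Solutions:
 v(c) = C1 + C2*erf(sqrt(14)*c/6)


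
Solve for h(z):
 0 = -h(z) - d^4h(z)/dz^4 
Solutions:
 h(z) = (C1*sin(sqrt(2)*z/2) + C2*cos(sqrt(2)*z/2))*exp(-sqrt(2)*z/2) + (C3*sin(sqrt(2)*z/2) + C4*cos(sqrt(2)*z/2))*exp(sqrt(2)*z/2)


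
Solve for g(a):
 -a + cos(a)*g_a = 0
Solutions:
 g(a) = C1 + Integral(a/cos(a), a)


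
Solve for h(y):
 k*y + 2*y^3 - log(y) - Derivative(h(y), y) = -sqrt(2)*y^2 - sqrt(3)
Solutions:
 h(y) = C1 + k*y^2/2 + y^4/2 + sqrt(2)*y^3/3 - y*log(y) + y + sqrt(3)*y


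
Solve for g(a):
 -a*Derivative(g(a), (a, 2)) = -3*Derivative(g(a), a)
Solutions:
 g(a) = C1 + C2*a^4


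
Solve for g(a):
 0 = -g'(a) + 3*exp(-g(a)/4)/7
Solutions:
 g(a) = 4*log(C1 + 3*a/28)


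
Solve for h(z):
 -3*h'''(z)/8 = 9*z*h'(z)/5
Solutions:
 h(z) = C1 + Integral(C2*airyai(-2*3^(1/3)*5^(2/3)*z/5) + C3*airybi(-2*3^(1/3)*5^(2/3)*z/5), z)


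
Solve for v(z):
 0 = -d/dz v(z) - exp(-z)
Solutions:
 v(z) = C1 + exp(-z)


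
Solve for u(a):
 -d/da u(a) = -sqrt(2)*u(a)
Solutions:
 u(a) = C1*exp(sqrt(2)*a)


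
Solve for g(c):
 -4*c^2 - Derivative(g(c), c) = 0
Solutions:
 g(c) = C1 - 4*c^3/3


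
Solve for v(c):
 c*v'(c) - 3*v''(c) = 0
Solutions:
 v(c) = C1 + C2*erfi(sqrt(6)*c/6)


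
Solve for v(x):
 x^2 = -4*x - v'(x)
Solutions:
 v(x) = C1 - x^3/3 - 2*x^2


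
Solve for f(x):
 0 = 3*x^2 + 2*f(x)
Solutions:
 f(x) = -3*x^2/2


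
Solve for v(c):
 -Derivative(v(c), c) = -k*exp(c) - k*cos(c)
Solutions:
 v(c) = C1 + k*exp(c) + k*sin(c)


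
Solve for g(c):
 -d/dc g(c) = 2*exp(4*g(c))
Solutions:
 g(c) = log(-I*(1/(C1 + 8*c))^(1/4))
 g(c) = log(I*(1/(C1 + 8*c))^(1/4))
 g(c) = log(-(1/(C1 + 8*c))^(1/4))
 g(c) = log(1/(C1 + 8*c))/4


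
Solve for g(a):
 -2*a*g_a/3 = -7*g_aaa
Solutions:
 g(a) = C1 + Integral(C2*airyai(2^(1/3)*21^(2/3)*a/21) + C3*airybi(2^(1/3)*21^(2/3)*a/21), a)


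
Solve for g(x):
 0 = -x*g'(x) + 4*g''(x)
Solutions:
 g(x) = C1 + C2*erfi(sqrt(2)*x/4)


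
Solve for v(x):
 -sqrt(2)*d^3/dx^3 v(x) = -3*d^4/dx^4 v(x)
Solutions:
 v(x) = C1 + C2*x + C3*x^2 + C4*exp(sqrt(2)*x/3)


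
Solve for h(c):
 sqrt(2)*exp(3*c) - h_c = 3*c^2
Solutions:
 h(c) = C1 - c^3 + sqrt(2)*exp(3*c)/3


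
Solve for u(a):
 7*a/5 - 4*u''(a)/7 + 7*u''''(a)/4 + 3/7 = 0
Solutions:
 u(a) = C1 + C2*a + C3*exp(-4*a/7) + C4*exp(4*a/7) + 49*a^3/120 + 3*a^2/8


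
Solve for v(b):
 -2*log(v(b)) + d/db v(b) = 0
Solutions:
 li(v(b)) = C1 + 2*b


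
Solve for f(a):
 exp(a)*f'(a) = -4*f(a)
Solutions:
 f(a) = C1*exp(4*exp(-a))


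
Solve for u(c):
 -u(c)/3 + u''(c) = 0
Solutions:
 u(c) = C1*exp(-sqrt(3)*c/3) + C2*exp(sqrt(3)*c/3)


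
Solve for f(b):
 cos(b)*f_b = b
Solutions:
 f(b) = C1 + Integral(b/cos(b), b)


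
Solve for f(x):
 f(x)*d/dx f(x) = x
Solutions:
 f(x) = -sqrt(C1 + x^2)
 f(x) = sqrt(C1 + x^2)


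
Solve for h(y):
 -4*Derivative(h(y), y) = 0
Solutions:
 h(y) = C1


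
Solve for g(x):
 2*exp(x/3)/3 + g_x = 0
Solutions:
 g(x) = C1 - 2*exp(x/3)


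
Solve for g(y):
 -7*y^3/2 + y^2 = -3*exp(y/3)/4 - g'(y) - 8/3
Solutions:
 g(y) = C1 + 7*y^4/8 - y^3/3 - 8*y/3 - 9*exp(y/3)/4


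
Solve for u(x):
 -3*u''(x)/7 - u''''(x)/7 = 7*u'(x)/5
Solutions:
 u(x) = C1 + C2*exp(10^(1/3)*x*(-10/(49 + sqrt(2501))^(1/3) + 10^(1/3)*(49 + sqrt(2501))^(1/3))/20)*sin(10^(1/3)*sqrt(3)*x*(10/(49 + sqrt(2501))^(1/3) + 10^(1/3)*(49 + sqrt(2501))^(1/3))/20) + C3*exp(10^(1/3)*x*(-10/(49 + sqrt(2501))^(1/3) + 10^(1/3)*(49 + sqrt(2501))^(1/3))/20)*cos(10^(1/3)*sqrt(3)*x*(10/(49 + sqrt(2501))^(1/3) + 10^(1/3)*(49 + sqrt(2501))^(1/3))/20) + C4*exp(10^(1/3)*x*(-10^(1/3)*(49 + sqrt(2501))^(1/3)/10 + (49 + sqrt(2501))^(-1/3)))


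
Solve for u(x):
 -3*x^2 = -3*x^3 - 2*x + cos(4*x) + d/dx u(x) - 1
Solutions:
 u(x) = C1 + 3*x^4/4 - x^3 + x^2 + x - sin(4*x)/4


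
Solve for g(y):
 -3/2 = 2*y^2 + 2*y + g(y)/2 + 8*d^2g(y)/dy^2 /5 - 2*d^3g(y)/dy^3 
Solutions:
 g(y) = C1*exp(y*(-(15*sqrt(65985) + 3887)^(1/3) - 64/(15*sqrt(65985) + 3887)^(1/3) + 16)/60)*sin(sqrt(3)*y*(-(15*sqrt(65985) + 3887)^(1/3) + 64/(15*sqrt(65985) + 3887)^(1/3))/60) + C2*exp(y*(-(15*sqrt(65985) + 3887)^(1/3) - 64/(15*sqrt(65985) + 3887)^(1/3) + 16)/60)*cos(sqrt(3)*y*(-(15*sqrt(65985) + 3887)^(1/3) + 64/(15*sqrt(65985) + 3887)^(1/3))/60) + C3*exp(y*(64/(15*sqrt(65985) + 3887)^(1/3) + 8 + (15*sqrt(65985) + 3887)^(1/3))/30) - 4*y^2 - 4*y + 113/5


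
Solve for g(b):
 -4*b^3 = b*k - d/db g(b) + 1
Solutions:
 g(b) = C1 + b^4 + b^2*k/2 + b


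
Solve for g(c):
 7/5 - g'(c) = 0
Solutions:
 g(c) = C1 + 7*c/5


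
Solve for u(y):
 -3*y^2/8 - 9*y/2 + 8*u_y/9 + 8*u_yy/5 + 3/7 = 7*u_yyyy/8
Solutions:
 u(y) = C1 + C2*exp(-y*(8*22050^(1/3)/(sqrt(3745) + 175)^(1/3) + 420^(1/3)*(sqrt(3745) + 175)^(1/3))/105)*sin(3^(1/6)*y*(-140^(1/3)*3^(2/3)*(sqrt(3745) + 175)^(1/3) + 24*2450^(1/3)/(sqrt(3745) + 175)^(1/3))/105) + C3*exp(-y*(8*22050^(1/3)/(sqrt(3745) + 175)^(1/3) + 420^(1/3)*(sqrt(3745) + 175)^(1/3))/105)*cos(3^(1/6)*y*(-140^(1/3)*3^(2/3)*(sqrt(3745) + 175)^(1/3) + 24*2450^(1/3)/(sqrt(3745) + 175)^(1/3))/105) + C4*exp(2*y*(8*22050^(1/3)/(sqrt(3745) + 175)^(1/3) + 420^(1/3)*(sqrt(3745) + 175)^(1/3))/105) + 9*y^3/64 + 567*y^2/320 - 38421*y/5600


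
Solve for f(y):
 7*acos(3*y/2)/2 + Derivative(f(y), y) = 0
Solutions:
 f(y) = C1 - 7*y*acos(3*y/2)/2 + 7*sqrt(4 - 9*y^2)/6


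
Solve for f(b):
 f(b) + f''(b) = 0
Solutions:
 f(b) = C1*sin(b) + C2*cos(b)


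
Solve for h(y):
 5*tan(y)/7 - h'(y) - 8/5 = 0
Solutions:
 h(y) = C1 - 8*y/5 - 5*log(cos(y))/7


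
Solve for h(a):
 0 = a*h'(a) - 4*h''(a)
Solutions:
 h(a) = C1 + C2*erfi(sqrt(2)*a/4)


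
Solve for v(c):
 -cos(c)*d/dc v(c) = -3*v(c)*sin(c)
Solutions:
 v(c) = C1/cos(c)^3


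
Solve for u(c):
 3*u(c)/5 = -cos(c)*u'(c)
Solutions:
 u(c) = C1*(sin(c) - 1)^(3/10)/(sin(c) + 1)^(3/10)


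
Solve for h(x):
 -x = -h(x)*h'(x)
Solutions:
 h(x) = -sqrt(C1 + x^2)
 h(x) = sqrt(C1 + x^2)


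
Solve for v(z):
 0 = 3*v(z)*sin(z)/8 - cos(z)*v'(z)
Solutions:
 v(z) = C1/cos(z)^(3/8)


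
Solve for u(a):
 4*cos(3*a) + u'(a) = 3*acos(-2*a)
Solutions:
 u(a) = C1 + 3*a*acos(-2*a) + 3*sqrt(1 - 4*a^2)/2 - 4*sin(3*a)/3


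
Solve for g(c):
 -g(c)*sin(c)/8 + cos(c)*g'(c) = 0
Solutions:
 g(c) = C1/cos(c)^(1/8)


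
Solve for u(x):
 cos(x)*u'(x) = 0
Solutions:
 u(x) = C1


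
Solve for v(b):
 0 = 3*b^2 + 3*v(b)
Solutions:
 v(b) = -b^2


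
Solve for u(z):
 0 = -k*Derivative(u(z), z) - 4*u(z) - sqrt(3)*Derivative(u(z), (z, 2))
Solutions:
 u(z) = C1*exp(sqrt(3)*z*(-k + sqrt(k^2 - 16*sqrt(3)))/6) + C2*exp(-sqrt(3)*z*(k + sqrt(k^2 - 16*sqrt(3)))/6)


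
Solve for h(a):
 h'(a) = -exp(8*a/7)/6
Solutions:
 h(a) = C1 - 7*exp(8*a/7)/48


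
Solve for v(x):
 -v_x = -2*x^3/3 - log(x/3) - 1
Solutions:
 v(x) = C1 + x^4/6 + x*log(x) - x*log(3)


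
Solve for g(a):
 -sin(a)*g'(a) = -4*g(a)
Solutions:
 g(a) = C1*(cos(a)^2 - 2*cos(a) + 1)/(cos(a)^2 + 2*cos(a) + 1)


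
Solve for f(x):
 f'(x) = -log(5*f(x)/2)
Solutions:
 -Integral(1/(-log(_y) - log(5) + log(2)), (_y, f(x))) = C1 - x


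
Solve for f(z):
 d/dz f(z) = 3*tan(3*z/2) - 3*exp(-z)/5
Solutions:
 f(z) = C1 + log(tan(3*z/2)^2 + 1) + 3*exp(-z)/5


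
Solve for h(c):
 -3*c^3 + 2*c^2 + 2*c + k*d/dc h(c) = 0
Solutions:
 h(c) = C1 + 3*c^4/(4*k) - 2*c^3/(3*k) - c^2/k


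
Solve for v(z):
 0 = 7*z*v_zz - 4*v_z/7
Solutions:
 v(z) = C1 + C2*z^(53/49)


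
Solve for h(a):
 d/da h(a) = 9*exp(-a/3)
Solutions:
 h(a) = C1 - 27*exp(-a/3)


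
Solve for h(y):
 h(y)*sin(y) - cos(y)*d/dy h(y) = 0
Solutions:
 h(y) = C1/cos(y)


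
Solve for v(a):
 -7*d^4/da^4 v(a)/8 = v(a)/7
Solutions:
 v(a) = (C1*sin(2^(1/4)*sqrt(7)*a/7) + C2*cos(2^(1/4)*sqrt(7)*a/7))*exp(-2^(1/4)*sqrt(7)*a/7) + (C3*sin(2^(1/4)*sqrt(7)*a/7) + C4*cos(2^(1/4)*sqrt(7)*a/7))*exp(2^(1/4)*sqrt(7)*a/7)


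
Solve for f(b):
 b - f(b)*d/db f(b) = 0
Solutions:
 f(b) = -sqrt(C1 + b^2)
 f(b) = sqrt(C1 + b^2)


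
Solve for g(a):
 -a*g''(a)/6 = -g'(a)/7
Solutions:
 g(a) = C1 + C2*a^(13/7)


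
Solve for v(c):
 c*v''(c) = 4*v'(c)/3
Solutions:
 v(c) = C1 + C2*c^(7/3)


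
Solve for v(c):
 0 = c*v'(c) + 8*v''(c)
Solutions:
 v(c) = C1 + C2*erf(c/4)


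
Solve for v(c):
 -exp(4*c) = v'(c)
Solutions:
 v(c) = C1 - exp(4*c)/4


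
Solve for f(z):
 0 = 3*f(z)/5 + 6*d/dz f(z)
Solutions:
 f(z) = C1*exp(-z/10)


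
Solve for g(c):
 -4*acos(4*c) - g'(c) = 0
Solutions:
 g(c) = C1 - 4*c*acos(4*c) + sqrt(1 - 16*c^2)


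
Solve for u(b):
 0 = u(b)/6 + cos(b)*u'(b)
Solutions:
 u(b) = C1*(sin(b) - 1)^(1/12)/(sin(b) + 1)^(1/12)


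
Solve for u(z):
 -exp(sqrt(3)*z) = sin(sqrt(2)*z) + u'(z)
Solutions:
 u(z) = C1 - sqrt(3)*exp(sqrt(3)*z)/3 + sqrt(2)*cos(sqrt(2)*z)/2


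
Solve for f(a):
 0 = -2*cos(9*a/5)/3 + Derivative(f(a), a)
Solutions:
 f(a) = C1 + 10*sin(9*a/5)/27


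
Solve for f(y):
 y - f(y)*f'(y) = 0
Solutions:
 f(y) = -sqrt(C1 + y^2)
 f(y) = sqrt(C1 + y^2)


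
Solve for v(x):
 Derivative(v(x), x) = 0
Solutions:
 v(x) = C1


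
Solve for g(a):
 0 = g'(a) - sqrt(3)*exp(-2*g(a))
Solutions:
 g(a) = log(-sqrt(C1 + 2*sqrt(3)*a))
 g(a) = log(C1 + 2*sqrt(3)*a)/2


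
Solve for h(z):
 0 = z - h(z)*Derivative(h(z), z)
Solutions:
 h(z) = -sqrt(C1 + z^2)
 h(z) = sqrt(C1 + z^2)


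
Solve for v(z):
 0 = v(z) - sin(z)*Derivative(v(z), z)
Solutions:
 v(z) = C1*sqrt(cos(z) - 1)/sqrt(cos(z) + 1)


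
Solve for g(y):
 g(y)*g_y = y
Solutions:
 g(y) = -sqrt(C1 + y^2)
 g(y) = sqrt(C1 + y^2)


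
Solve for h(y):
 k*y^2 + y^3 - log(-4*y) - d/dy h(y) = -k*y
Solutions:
 h(y) = C1 + k*y^3/3 + k*y^2/2 + y^4/4 - y*log(-y) + y*(1 - 2*log(2))


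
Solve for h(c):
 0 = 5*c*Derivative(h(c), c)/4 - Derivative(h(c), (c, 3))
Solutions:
 h(c) = C1 + Integral(C2*airyai(10^(1/3)*c/2) + C3*airybi(10^(1/3)*c/2), c)


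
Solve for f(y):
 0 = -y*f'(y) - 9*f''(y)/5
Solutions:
 f(y) = C1 + C2*erf(sqrt(10)*y/6)


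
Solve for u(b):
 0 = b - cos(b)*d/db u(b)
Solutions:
 u(b) = C1 + Integral(b/cos(b), b)


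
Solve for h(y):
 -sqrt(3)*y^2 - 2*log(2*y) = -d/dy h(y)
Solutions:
 h(y) = C1 + sqrt(3)*y^3/3 + 2*y*log(y) - 2*y + y*log(4)


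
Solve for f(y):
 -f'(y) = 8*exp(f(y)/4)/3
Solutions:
 f(y) = 4*log(1/(C1 + 8*y)) + 4*log(12)


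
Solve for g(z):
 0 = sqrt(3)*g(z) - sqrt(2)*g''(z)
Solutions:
 g(z) = C1*exp(-2^(3/4)*3^(1/4)*z/2) + C2*exp(2^(3/4)*3^(1/4)*z/2)


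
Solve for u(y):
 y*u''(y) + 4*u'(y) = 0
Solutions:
 u(y) = C1 + C2/y^3


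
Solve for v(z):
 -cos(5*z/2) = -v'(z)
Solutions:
 v(z) = C1 + 2*sin(5*z/2)/5


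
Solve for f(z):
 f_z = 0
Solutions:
 f(z) = C1


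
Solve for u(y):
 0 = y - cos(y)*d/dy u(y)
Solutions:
 u(y) = C1 + Integral(y/cos(y), y)


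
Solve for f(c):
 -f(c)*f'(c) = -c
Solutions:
 f(c) = -sqrt(C1 + c^2)
 f(c) = sqrt(C1 + c^2)


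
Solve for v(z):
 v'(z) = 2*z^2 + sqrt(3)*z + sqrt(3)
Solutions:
 v(z) = C1 + 2*z^3/3 + sqrt(3)*z^2/2 + sqrt(3)*z


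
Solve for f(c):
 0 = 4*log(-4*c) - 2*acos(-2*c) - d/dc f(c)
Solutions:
 f(c) = C1 + 4*c*log(-c) - 2*c*acos(-2*c) - 4*c + 8*c*log(2) - sqrt(1 - 4*c^2)


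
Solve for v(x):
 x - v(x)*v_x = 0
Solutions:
 v(x) = -sqrt(C1 + x^2)
 v(x) = sqrt(C1 + x^2)


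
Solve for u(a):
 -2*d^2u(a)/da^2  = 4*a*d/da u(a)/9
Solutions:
 u(a) = C1 + C2*erf(a/3)


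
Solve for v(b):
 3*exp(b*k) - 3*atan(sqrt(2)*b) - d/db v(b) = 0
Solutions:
 v(b) = C1 - 3*b*atan(sqrt(2)*b) + 3*Piecewise((exp(b*k)/k, Ne(k, 0)), (b, True)) + 3*sqrt(2)*log(2*b^2 + 1)/4


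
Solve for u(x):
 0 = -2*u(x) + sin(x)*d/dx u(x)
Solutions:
 u(x) = C1*(cos(x) - 1)/(cos(x) + 1)


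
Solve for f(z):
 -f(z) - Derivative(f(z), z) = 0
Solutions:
 f(z) = C1*exp(-z)


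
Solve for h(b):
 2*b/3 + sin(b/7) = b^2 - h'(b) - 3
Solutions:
 h(b) = C1 + b^3/3 - b^2/3 - 3*b + 7*cos(b/7)


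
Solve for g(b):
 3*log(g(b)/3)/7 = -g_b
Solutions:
 -7*Integral(1/(-log(_y) + log(3)), (_y, g(b)))/3 = C1 - b


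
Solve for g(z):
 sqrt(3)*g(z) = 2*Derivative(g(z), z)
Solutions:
 g(z) = C1*exp(sqrt(3)*z/2)


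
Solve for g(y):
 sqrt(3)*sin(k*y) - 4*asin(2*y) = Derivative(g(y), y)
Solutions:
 g(y) = C1 - 4*y*asin(2*y) - 2*sqrt(1 - 4*y^2) + sqrt(3)*Piecewise((-cos(k*y)/k, Ne(k, 0)), (0, True))


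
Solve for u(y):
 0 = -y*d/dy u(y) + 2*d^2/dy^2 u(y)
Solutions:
 u(y) = C1 + C2*erfi(y/2)


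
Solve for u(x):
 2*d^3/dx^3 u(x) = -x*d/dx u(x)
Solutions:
 u(x) = C1 + Integral(C2*airyai(-2^(2/3)*x/2) + C3*airybi(-2^(2/3)*x/2), x)


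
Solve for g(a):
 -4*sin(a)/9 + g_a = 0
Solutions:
 g(a) = C1 - 4*cos(a)/9


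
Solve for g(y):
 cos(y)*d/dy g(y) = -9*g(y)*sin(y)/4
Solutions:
 g(y) = C1*cos(y)^(9/4)


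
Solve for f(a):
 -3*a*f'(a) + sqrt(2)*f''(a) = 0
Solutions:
 f(a) = C1 + C2*erfi(2^(1/4)*sqrt(3)*a/2)


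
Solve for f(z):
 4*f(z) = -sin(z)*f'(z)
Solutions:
 f(z) = C1*(cos(z)^2 + 2*cos(z) + 1)/(cos(z)^2 - 2*cos(z) + 1)


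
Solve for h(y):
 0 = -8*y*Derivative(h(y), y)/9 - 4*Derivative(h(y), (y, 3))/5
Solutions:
 h(y) = C1 + Integral(C2*airyai(-30^(1/3)*y/3) + C3*airybi(-30^(1/3)*y/3), y)


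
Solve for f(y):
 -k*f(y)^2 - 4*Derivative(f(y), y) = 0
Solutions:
 f(y) = 4/(C1 + k*y)


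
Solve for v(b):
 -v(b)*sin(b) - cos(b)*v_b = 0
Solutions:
 v(b) = C1*cos(b)


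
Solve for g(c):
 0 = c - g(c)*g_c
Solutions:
 g(c) = -sqrt(C1 + c^2)
 g(c) = sqrt(C1 + c^2)


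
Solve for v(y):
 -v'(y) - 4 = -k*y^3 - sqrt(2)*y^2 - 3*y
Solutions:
 v(y) = C1 + k*y^4/4 + sqrt(2)*y^3/3 + 3*y^2/2 - 4*y


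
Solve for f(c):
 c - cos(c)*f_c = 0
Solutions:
 f(c) = C1 + Integral(c/cos(c), c)


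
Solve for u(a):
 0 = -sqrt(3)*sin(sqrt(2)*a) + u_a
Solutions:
 u(a) = C1 - sqrt(6)*cos(sqrt(2)*a)/2


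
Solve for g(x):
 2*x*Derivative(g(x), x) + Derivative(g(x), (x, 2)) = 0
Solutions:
 g(x) = C1 + C2*erf(x)


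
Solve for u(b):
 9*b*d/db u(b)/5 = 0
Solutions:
 u(b) = C1


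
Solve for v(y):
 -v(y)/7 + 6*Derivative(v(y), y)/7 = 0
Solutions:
 v(y) = C1*exp(y/6)


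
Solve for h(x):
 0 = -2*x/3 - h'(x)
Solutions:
 h(x) = C1 - x^2/3


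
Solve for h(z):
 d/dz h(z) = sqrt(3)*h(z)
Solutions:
 h(z) = C1*exp(sqrt(3)*z)


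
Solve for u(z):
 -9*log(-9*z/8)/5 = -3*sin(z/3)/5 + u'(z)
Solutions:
 u(z) = C1 - 9*z*log(-z)/5 - 4*z*log(3) + 2*z*log(6)/5 + 9*z/5 + 5*z*log(2) - 9*cos(z/3)/5


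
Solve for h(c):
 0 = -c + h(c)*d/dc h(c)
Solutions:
 h(c) = -sqrt(C1 + c^2)
 h(c) = sqrt(C1 + c^2)


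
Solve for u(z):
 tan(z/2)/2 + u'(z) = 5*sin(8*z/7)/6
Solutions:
 u(z) = C1 + log(cos(z/2)) - 35*cos(8*z/7)/48


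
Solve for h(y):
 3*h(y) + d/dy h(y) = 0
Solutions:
 h(y) = C1*exp(-3*y)


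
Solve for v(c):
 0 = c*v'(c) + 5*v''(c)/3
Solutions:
 v(c) = C1 + C2*erf(sqrt(30)*c/10)


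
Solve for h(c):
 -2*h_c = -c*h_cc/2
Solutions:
 h(c) = C1 + C2*c^5


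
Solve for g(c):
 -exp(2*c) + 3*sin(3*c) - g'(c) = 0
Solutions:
 g(c) = C1 - exp(2*c)/2 - cos(3*c)


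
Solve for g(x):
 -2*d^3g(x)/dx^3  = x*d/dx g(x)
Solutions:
 g(x) = C1 + Integral(C2*airyai(-2^(2/3)*x/2) + C3*airybi(-2^(2/3)*x/2), x)


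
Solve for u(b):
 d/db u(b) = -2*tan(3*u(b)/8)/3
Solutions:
 u(b) = -8*asin(C1*exp(-b/4))/3 + 8*pi/3
 u(b) = 8*asin(C1*exp(-b/4))/3


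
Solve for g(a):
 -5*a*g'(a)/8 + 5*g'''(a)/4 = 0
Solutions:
 g(a) = C1 + Integral(C2*airyai(2^(2/3)*a/2) + C3*airybi(2^(2/3)*a/2), a)


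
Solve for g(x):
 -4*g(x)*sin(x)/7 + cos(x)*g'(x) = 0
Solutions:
 g(x) = C1/cos(x)^(4/7)


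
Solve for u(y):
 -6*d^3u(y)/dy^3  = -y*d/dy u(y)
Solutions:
 u(y) = C1 + Integral(C2*airyai(6^(2/3)*y/6) + C3*airybi(6^(2/3)*y/6), y)


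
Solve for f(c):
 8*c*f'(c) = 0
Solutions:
 f(c) = C1


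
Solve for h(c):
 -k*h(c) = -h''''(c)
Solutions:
 h(c) = C1*exp(-c*k^(1/4)) + C2*exp(c*k^(1/4)) + C3*exp(-I*c*k^(1/4)) + C4*exp(I*c*k^(1/4))


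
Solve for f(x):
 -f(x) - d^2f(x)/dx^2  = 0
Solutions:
 f(x) = C1*sin(x) + C2*cos(x)


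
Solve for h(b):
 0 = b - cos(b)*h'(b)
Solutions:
 h(b) = C1 + Integral(b/cos(b), b)


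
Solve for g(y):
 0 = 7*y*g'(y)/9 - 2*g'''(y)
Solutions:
 g(y) = C1 + Integral(C2*airyai(84^(1/3)*y/6) + C3*airybi(84^(1/3)*y/6), y)


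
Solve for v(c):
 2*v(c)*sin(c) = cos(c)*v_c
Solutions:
 v(c) = C1/cos(c)^2


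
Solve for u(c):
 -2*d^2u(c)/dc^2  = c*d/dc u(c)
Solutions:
 u(c) = C1 + C2*erf(c/2)


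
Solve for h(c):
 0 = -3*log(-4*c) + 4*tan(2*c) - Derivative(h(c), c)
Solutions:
 h(c) = C1 - 3*c*log(-c) - 6*c*log(2) + 3*c - 2*log(cos(2*c))


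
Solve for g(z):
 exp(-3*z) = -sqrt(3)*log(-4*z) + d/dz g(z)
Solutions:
 g(z) = C1 + sqrt(3)*z*log(-z) + sqrt(3)*z*(-1 + 2*log(2)) - exp(-3*z)/3


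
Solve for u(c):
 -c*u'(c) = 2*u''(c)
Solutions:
 u(c) = C1 + C2*erf(c/2)


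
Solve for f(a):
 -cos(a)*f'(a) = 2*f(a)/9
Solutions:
 f(a) = C1*(sin(a) - 1)^(1/9)/(sin(a) + 1)^(1/9)


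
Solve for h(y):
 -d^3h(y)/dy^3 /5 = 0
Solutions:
 h(y) = C1 + C2*y + C3*y^2


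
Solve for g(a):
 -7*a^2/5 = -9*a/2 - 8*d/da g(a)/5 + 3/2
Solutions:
 g(a) = C1 + 7*a^3/24 - 45*a^2/32 + 15*a/16


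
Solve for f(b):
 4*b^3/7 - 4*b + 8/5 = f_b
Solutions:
 f(b) = C1 + b^4/7 - 2*b^2 + 8*b/5


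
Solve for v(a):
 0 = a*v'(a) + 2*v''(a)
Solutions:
 v(a) = C1 + C2*erf(a/2)


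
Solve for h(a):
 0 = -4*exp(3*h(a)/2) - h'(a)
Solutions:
 h(a) = 2*log(1/(C1 + 12*a))/3 + 2*log(2)/3
 h(a) = 2*log(2^(1/3)*(-3^(2/3) - 3*3^(1/6)*I)*(1/(C1 + 4*a))^(1/3)/6)
 h(a) = 2*log(2^(1/3)*(-3^(2/3) + 3*3^(1/6)*I)*(1/(C1 + 4*a))^(1/3)/6)


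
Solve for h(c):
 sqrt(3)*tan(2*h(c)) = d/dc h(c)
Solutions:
 h(c) = -asin(C1*exp(2*sqrt(3)*c))/2 + pi/2
 h(c) = asin(C1*exp(2*sqrt(3)*c))/2


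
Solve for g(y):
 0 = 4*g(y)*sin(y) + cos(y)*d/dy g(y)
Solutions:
 g(y) = C1*cos(y)^4


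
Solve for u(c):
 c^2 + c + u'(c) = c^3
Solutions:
 u(c) = C1 + c^4/4 - c^3/3 - c^2/2


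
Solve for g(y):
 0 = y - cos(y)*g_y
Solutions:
 g(y) = C1 + Integral(y/cos(y), y)


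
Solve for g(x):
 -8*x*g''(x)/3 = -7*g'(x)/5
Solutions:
 g(x) = C1 + C2*x^(61/40)


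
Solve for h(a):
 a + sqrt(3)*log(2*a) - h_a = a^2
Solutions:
 h(a) = C1 - a^3/3 + a^2/2 + sqrt(3)*a*log(a) - sqrt(3)*a + sqrt(3)*a*log(2)


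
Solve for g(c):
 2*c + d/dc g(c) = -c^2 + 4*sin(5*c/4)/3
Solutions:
 g(c) = C1 - c^3/3 - c^2 - 16*cos(5*c/4)/15


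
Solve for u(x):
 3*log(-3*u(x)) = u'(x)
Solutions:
 -Integral(1/(log(-_y) + log(3)), (_y, u(x)))/3 = C1 - x


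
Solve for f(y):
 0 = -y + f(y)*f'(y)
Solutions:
 f(y) = -sqrt(C1 + y^2)
 f(y) = sqrt(C1 + y^2)


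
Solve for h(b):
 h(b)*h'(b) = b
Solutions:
 h(b) = -sqrt(C1 + b^2)
 h(b) = sqrt(C1 + b^2)


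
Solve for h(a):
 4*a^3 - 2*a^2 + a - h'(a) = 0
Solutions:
 h(a) = C1 + a^4 - 2*a^3/3 + a^2/2


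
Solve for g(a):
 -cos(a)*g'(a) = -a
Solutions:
 g(a) = C1 + Integral(a/cos(a), a)


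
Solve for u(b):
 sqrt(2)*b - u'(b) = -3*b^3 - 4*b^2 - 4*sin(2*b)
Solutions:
 u(b) = C1 + 3*b^4/4 + 4*b^3/3 + sqrt(2)*b^2/2 - 2*cos(2*b)


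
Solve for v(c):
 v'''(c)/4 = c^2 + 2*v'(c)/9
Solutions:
 v(c) = C1 + C2*exp(-2*sqrt(2)*c/3) + C3*exp(2*sqrt(2)*c/3) - 3*c^3/2 - 81*c/8


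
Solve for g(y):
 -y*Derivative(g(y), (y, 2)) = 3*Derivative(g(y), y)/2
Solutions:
 g(y) = C1 + C2/sqrt(y)


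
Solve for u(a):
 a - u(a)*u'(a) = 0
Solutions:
 u(a) = -sqrt(C1 + a^2)
 u(a) = sqrt(C1 + a^2)


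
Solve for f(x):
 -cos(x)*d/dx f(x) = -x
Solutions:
 f(x) = C1 + Integral(x/cos(x), x)


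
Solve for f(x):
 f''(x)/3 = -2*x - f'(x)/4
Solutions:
 f(x) = C1 + C2*exp(-3*x/4) - 4*x^2 + 32*x/3


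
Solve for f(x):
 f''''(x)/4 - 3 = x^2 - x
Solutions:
 f(x) = C1 + C2*x + C3*x^2 + C4*x^3 + x^6/90 - x^5/30 + x^4/2


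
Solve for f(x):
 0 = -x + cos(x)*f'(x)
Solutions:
 f(x) = C1 + Integral(x/cos(x), x)


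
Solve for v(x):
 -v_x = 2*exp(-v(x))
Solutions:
 v(x) = log(C1 - 2*x)


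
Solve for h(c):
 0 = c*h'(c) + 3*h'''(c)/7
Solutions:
 h(c) = C1 + Integral(C2*airyai(-3^(2/3)*7^(1/3)*c/3) + C3*airybi(-3^(2/3)*7^(1/3)*c/3), c)


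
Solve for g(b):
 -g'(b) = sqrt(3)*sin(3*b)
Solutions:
 g(b) = C1 + sqrt(3)*cos(3*b)/3


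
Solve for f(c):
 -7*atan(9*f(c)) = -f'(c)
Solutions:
 Integral(1/atan(9*_y), (_y, f(c))) = C1 + 7*c


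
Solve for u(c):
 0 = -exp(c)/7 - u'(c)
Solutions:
 u(c) = C1 - exp(c)/7


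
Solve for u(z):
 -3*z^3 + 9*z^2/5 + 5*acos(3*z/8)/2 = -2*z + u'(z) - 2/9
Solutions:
 u(z) = C1 - 3*z^4/4 + 3*z^3/5 + z^2 + 5*z*acos(3*z/8)/2 + 2*z/9 - 5*sqrt(64 - 9*z^2)/6


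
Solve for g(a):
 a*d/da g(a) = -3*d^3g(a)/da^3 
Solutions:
 g(a) = C1 + Integral(C2*airyai(-3^(2/3)*a/3) + C3*airybi(-3^(2/3)*a/3), a)


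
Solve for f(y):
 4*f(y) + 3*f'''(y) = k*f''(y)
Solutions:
 f(y) = C1*exp(y*(-k^2/(-k^3/27 + sqrt(-k^6 + (486 - k^3)^2)/27 + 18)^(1/3) + 3*k - 9*(-k^3/27 + sqrt(-k^6 + (486 - k^3)^2)/27 + 18)^(1/3))/27) + C2*exp(y*(-4*k^2/((-1 + sqrt(3)*I)*(-k^3/27 + sqrt(-k^6 + (486 - k^3)^2)/27 + 18)^(1/3)) + 6*k + 9*(-k^3/27 + sqrt(-k^6 + (486 - k^3)^2)/27 + 18)^(1/3) - 9*sqrt(3)*I*(-k^3/27 + sqrt(-k^6 + (486 - k^3)^2)/27 + 18)^(1/3))/54) + C3*exp(y*(4*k^2/((1 + sqrt(3)*I)*(-k^3/27 + sqrt(-k^6 + (486 - k^3)^2)/27 + 18)^(1/3)) + 6*k + 9*(-k^3/27 + sqrt(-k^6 + (486 - k^3)^2)/27 + 18)^(1/3) + 9*sqrt(3)*I*(-k^3/27 + sqrt(-k^6 + (486 - k^3)^2)/27 + 18)^(1/3))/54)


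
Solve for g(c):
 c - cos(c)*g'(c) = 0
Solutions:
 g(c) = C1 + Integral(c/cos(c), c)


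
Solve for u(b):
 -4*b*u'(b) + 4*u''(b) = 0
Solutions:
 u(b) = C1 + C2*erfi(sqrt(2)*b/2)


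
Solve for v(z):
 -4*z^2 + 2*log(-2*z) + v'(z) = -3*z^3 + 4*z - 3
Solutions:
 v(z) = C1 - 3*z^4/4 + 4*z^3/3 + 2*z^2 - 2*z*log(-z) + z*(-2*log(2) - 1)


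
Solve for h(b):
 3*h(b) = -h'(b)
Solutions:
 h(b) = C1*exp(-3*b)


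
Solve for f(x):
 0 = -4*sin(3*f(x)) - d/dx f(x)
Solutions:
 f(x) = -acos((-C1 - exp(24*x))/(C1 - exp(24*x)))/3 + 2*pi/3
 f(x) = acos((-C1 - exp(24*x))/(C1 - exp(24*x)))/3


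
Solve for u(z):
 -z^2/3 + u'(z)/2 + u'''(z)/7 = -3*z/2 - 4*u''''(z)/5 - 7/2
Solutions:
 u(z) = C1 + C2*exp(z*(-10 + 5*5^(2/3)/(42*sqrt(778974) + 37069)^(1/3) + 5^(1/3)*(42*sqrt(778974) + 37069)^(1/3))/168)*sin(sqrt(3)*5^(1/3)*z*(-(42*sqrt(778974) + 37069)^(1/3) + 5*5^(1/3)/(42*sqrt(778974) + 37069)^(1/3))/168) + C3*exp(z*(-10 + 5*5^(2/3)/(42*sqrt(778974) + 37069)^(1/3) + 5^(1/3)*(42*sqrt(778974) + 37069)^(1/3))/168)*cos(sqrt(3)*5^(1/3)*z*(-(42*sqrt(778974) + 37069)^(1/3) + 5*5^(1/3)/(42*sqrt(778974) + 37069)^(1/3))/168) + C4*exp(-z*(5*5^(2/3)/(42*sqrt(778974) + 37069)^(1/3) + 5 + 5^(1/3)*(42*sqrt(778974) + 37069)^(1/3))/84) + 2*z^3/9 - 3*z^2/2 - 155*z/21


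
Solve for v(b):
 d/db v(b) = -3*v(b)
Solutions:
 v(b) = C1*exp(-3*b)


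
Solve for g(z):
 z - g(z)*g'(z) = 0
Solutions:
 g(z) = -sqrt(C1 + z^2)
 g(z) = sqrt(C1 + z^2)


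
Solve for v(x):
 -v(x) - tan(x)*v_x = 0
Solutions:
 v(x) = C1/sin(x)


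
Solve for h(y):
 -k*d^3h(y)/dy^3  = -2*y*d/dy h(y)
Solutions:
 h(y) = C1 + Integral(C2*airyai(2^(1/3)*y*(1/k)^(1/3)) + C3*airybi(2^(1/3)*y*(1/k)^(1/3)), y)


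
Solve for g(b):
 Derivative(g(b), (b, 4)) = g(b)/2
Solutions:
 g(b) = C1*exp(-2^(3/4)*b/2) + C2*exp(2^(3/4)*b/2) + C3*sin(2^(3/4)*b/2) + C4*cos(2^(3/4)*b/2)


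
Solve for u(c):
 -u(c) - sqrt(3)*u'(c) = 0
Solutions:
 u(c) = C1*exp(-sqrt(3)*c/3)


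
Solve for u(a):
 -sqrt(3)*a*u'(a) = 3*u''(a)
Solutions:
 u(a) = C1 + C2*erf(sqrt(2)*3^(3/4)*a/6)


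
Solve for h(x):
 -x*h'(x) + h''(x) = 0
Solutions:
 h(x) = C1 + C2*erfi(sqrt(2)*x/2)


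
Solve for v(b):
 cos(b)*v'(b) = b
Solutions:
 v(b) = C1 + Integral(b/cos(b), b)


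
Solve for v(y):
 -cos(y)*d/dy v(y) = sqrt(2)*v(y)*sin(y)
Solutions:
 v(y) = C1*cos(y)^(sqrt(2))


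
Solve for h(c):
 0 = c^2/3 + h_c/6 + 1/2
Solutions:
 h(c) = C1 - 2*c^3/3 - 3*c


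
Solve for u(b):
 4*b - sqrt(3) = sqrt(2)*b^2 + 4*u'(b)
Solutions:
 u(b) = C1 - sqrt(2)*b^3/12 + b^2/2 - sqrt(3)*b/4


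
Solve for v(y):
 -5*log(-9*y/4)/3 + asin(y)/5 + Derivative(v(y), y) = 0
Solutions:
 v(y) = C1 + 5*y*log(-y)/3 - y*asin(y)/5 - 10*y*log(2)/3 - 5*y/3 + 10*y*log(3)/3 - sqrt(1 - y^2)/5


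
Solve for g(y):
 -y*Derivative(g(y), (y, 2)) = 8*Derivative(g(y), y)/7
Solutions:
 g(y) = C1 + C2/y^(1/7)


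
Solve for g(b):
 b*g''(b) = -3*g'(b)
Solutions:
 g(b) = C1 + C2/b^2


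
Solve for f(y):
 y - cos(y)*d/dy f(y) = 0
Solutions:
 f(y) = C1 + Integral(y/cos(y), y)


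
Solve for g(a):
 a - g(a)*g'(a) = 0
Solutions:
 g(a) = -sqrt(C1 + a^2)
 g(a) = sqrt(C1 + a^2)


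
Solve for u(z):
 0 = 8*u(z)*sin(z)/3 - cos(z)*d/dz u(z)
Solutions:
 u(z) = C1/cos(z)^(8/3)


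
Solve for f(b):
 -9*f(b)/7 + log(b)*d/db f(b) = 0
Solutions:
 f(b) = C1*exp(9*li(b)/7)


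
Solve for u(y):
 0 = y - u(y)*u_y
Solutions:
 u(y) = -sqrt(C1 + y^2)
 u(y) = sqrt(C1 + y^2)


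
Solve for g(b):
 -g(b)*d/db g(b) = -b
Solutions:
 g(b) = -sqrt(C1 + b^2)
 g(b) = sqrt(C1 + b^2)


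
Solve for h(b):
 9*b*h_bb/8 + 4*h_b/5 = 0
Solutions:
 h(b) = C1 + C2*b^(13/45)


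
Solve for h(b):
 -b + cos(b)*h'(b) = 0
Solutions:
 h(b) = C1 + Integral(b/cos(b), b)


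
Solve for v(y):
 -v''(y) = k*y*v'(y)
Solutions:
 v(y) = Piecewise((-sqrt(2)*sqrt(pi)*C1*erf(sqrt(2)*sqrt(k)*y/2)/(2*sqrt(k)) - C2, (k > 0) | (k < 0)), (-C1*y - C2, True))


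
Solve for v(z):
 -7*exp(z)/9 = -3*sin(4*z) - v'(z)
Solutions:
 v(z) = C1 + 7*exp(z)/9 + 3*cos(4*z)/4


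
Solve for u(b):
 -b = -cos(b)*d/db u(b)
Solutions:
 u(b) = C1 + Integral(b/cos(b), b)


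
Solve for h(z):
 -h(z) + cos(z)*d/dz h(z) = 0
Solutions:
 h(z) = C1*sqrt(sin(z) + 1)/sqrt(sin(z) - 1)


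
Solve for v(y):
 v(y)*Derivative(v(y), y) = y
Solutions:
 v(y) = -sqrt(C1 + y^2)
 v(y) = sqrt(C1 + y^2)


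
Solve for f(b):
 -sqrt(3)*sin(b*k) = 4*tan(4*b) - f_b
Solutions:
 f(b) = C1 + sqrt(3)*Piecewise((-cos(b*k)/k, Ne(k, 0)), (0, True)) - log(cos(4*b))


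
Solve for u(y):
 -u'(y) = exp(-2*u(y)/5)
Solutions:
 u(y) = 5*log(-sqrt(C1 - y)) - 5*log(5) + 5*log(10)/2
 u(y) = 5*log(C1 - y)/2 - 5*log(5) + 5*log(10)/2


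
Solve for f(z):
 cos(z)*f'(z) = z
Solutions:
 f(z) = C1 + Integral(z/cos(z), z)


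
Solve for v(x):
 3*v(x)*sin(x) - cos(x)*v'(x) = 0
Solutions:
 v(x) = C1/cos(x)^3


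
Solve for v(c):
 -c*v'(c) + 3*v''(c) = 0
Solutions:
 v(c) = C1 + C2*erfi(sqrt(6)*c/6)


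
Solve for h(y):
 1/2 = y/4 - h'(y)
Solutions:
 h(y) = C1 + y^2/8 - y/2


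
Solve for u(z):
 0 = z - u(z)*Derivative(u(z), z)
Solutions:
 u(z) = -sqrt(C1 + z^2)
 u(z) = sqrt(C1 + z^2)


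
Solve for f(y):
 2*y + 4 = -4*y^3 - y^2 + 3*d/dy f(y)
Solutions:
 f(y) = C1 + y^4/3 + y^3/9 + y^2/3 + 4*y/3


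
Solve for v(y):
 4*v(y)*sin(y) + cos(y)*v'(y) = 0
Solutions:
 v(y) = C1*cos(y)^4


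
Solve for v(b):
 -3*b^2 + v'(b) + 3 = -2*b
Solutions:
 v(b) = C1 + b^3 - b^2 - 3*b


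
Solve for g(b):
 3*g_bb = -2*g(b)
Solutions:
 g(b) = C1*sin(sqrt(6)*b/3) + C2*cos(sqrt(6)*b/3)


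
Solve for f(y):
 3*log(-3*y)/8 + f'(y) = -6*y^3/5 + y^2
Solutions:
 f(y) = C1 - 3*y^4/10 + y^3/3 - 3*y*log(-y)/8 + 3*y*(1 - log(3))/8


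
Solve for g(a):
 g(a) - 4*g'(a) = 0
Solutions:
 g(a) = C1*exp(a/4)


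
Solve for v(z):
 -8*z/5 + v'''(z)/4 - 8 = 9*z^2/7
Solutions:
 v(z) = C1 + C2*z + C3*z^2 + 3*z^5/35 + 4*z^4/15 + 16*z^3/3


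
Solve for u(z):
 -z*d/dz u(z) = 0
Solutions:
 u(z) = C1


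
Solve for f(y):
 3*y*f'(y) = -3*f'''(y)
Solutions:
 f(y) = C1 + Integral(C2*airyai(-y) + C3*airybi(-y), y)


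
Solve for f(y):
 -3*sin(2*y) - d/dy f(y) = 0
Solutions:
 f(y) = C1 + 3*cos(2*y)/2


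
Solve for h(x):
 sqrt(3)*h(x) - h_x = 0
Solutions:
 h(x) = C1*exp(sqrt(3)*x)


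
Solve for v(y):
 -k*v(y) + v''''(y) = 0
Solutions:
 v(y) = C1*exp(-k^(1/4)*y) + C2*exp(k^(1/4)*y) + C3*exp(-I*k^(1/4)*y) + C4*exp(I*k^(1/4)*y)


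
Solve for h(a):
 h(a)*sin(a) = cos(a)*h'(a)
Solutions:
 h(a) = C1/cos(a)


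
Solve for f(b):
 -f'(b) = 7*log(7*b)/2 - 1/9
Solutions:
 f(b) = C1 - 7*b*log(b)/2 - 7*b*log(7)/2 + 65*b/18


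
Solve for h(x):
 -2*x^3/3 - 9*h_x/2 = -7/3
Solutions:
 h(x) = C1 - x^4/27 + 14*x/27


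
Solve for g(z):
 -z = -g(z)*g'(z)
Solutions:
 g(z) = -sqrt(C1 + z^2)
 g(z) = sqrt(C1 + z^2)


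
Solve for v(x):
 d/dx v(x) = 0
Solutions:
 v(x) = C1


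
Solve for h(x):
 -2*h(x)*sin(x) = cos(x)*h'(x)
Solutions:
 h(x) = C1*cos(x)^2


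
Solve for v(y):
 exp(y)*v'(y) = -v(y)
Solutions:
 v(y) = C1*exp(exp(-y))


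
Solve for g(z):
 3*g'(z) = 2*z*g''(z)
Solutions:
 g(z) = C1 + C2*z^(5/2)


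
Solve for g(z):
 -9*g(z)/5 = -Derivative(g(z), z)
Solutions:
 g(z) = C1*exp(9*z/5)


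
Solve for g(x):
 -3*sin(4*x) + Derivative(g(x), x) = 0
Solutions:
 g(x) = C1 - 3*cos(4*x)/4


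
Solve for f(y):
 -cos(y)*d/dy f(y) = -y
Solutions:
 f(y) = C1 + Integral(y/cos(y), y)


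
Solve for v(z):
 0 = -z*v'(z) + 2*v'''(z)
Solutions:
 v(z) = C1 + Integral(C2*airyai(2^(2/3)*z/2) + C3*airybi(2^(2/3)*z/2), z)


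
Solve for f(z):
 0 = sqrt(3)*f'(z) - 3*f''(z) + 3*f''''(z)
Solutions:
 f(z) = C1 + C2*exp(2^(1/3)*sqrt(3)*z*(2/(sqrt(5) + 3)^(1/3) + 2^(1/3)*(sqrt(5) + 3)^(1/3))/12)*sin(2^(1/3)*z*(-2^(1/3)*(sqrt(5) + 3)^(1/3) + 2/(sqrt(5) + 3)^(1/3))/4) + C3*exp(2^(1/3)*sqrt(3)*z*(2/(sqrt(5) + 3)^(1/3) + 2^(1/3)*(sqrt(5) + 3)^(1/3))/12)*cos(2^(1/3)*z*(-2^(1/3)*(sqrt(5) + 3)^(1/3) + 2/(sqrt(5) + 3)^(1/3))/4) + C4*exp(-2^(1/3)*sqrt(3)*z*(2/(sqrt(5) + 3)^(1/3) + 2^(1/3)*(sqrt(5) + 3)^(1/3))/6)


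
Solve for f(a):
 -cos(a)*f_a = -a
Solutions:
 f(a) = C1 + Integral(a/cos(a), a)


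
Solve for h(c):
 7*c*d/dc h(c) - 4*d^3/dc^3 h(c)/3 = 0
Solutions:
 h(c) = C1 + Integral(C2*airyai(42^(1/3)*c/2) + C3*airybi(42^(1/3)*c/2), c)


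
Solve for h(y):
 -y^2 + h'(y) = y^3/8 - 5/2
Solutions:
 h(y) = C1 + y^4/32 + y^3/3 - 5*y/2


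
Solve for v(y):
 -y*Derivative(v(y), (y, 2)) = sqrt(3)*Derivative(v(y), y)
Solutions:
 v(y) = C1 + C2*y^(1 - sqrt(3))


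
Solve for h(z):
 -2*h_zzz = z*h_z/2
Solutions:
 h(z) = C1 + Integral(C2*airyai(-2^(1/3)*z/2) + C3*airybi(-2^(1/3)*z/2), z)


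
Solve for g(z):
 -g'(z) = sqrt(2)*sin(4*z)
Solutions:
 g(z) = C1 + sqrt(2)*cos(4*z)/4


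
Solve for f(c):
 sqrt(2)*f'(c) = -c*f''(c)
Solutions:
 f(c) = C1 + C2*c^(1 - sqrt(2))


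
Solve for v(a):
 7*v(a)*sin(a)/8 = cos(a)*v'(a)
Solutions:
 v(a) = C1/cos(a)^(7/8)
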